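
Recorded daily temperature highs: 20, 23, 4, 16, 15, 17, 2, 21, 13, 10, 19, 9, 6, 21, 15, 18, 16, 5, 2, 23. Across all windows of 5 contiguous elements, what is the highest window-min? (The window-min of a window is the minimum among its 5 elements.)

20 23 4 16 15 → min 4
23 4 16 15 17 → min 4
4 16 15 17 2 → min 2
16 15 17 2 21 → min 2
15 17 2 21 13 → min 2
17 2 21 13 10 → min 2
2 21 13 10 19 → min 2
21 13 10 19 9 → min 9
13 10 19 9 6 → min 6
10 19 9 6 21 → min 6
19 9 6 21 15 → min 6
9 6 21 15 18 → min 6
6 21 15 18 16 → min 6
21 15 18 16 5 → min 5
15 18 16 5 2 → min 2
18 16 5 2 23 → min 2
Highest of these is 9.

9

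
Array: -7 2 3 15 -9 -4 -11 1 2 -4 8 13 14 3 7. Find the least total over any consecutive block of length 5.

-21

Each size-5 window and its sum:
(-7, 2, 3, 15, -9) → sum 4
(2, 3, 15, -9, -4) → sum 7
(3, 15, -9, -4, -11) → sum -6
(15, -9, -4, -11, 1) → sum -8
(-9, -4, -11, 1, 2) → sum -21
(-4, -11, 1, 2, -4) → sum -16
(-11, 1, 2, -4, 8) → sum -4
(1, 2, -4, 8, 13) → sum 20
(2, -4, 8, 13, 14) → sum 33
(-4, 8, 13, 14, 3) → sum 34
(8, 13, 14, 3, 7) → sum 45
Least of these is -21.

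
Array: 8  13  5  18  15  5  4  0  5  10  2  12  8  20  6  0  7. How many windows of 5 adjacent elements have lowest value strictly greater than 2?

3

8 13 5 18 15 → min 5  > 2 ✓
13 5 18 15 5 → min 5  > 2 ✓
5 18 15 5 4 → min 4  > 2 ✓
18 15 5 4 0 → min 0
15 5 4 0 5 → min 0
5 4 0 5 10 → min 0
4 0 5 10 2 → min 0
0 5 10 2 12 → min 0
5 10 2 12 8 → min 2
10 2 12 8 20 → min 2
2 12 8 20 6 → min 2
12 8 20 6 0 → min 0
8 20 6 0 7 → min 0
3 windows satisfy the condition.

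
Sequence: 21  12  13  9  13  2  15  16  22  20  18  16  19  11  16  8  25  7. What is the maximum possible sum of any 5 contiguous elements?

[21, 12, 13, 9, 13] → sum 68
[12, 13, 9, 13, 2] → sum 49
[13, 9, 13, 2, 15] → sum 52
[9, 13, 2, 15, 16] → sum 55
[13, 2, 15, 16, 22] → sum 68
[2, 15, 16, 22, 20] → sum 75
[15, 16, 22, 20, 18] → sum 91
[16, 22, 20, 18, 16] → sum 92
[22, 20, 18, 16, 19] → sum 95
[20, 18, 16, 19, 11] → sum 84
[18, 16, 19, 11, 16] → sum 80
[16, 19, 11, 16, 8] → sum 70
[19, 11, 16, 8, 25] → sum 79
[11, 16, 8, 25, 7] → sum 67
Maximum of these is 95.

95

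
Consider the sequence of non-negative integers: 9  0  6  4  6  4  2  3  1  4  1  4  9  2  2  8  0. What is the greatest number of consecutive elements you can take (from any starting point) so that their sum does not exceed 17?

→ 9: sum 9, len 1
→ 0: sum 9, len 2
→ 6: sum 15, len 3
→ 4 (dropped 9): sum 10, len 3
→ 6: sum 16, len 4
→ 4 (dropped 0, 6): sum 14, len 3
→ 2: sum 16, len 4
→ 3 (dropped 4): sum 15, len 4
→ 1: sum 16, len 5
→ 4 (dropped 6): sum 14, len 5
→ 1: sum 15, len 6
→ 4 (dropped 4): sum 15, len 6
→ 9 (dropped 2, 3, 1, 4): sum 14, len 3
→ 2: sum 16, len 4
→ 2 (dropped 1): sum 17, len 4
→ 8 (dropped 4, 9): sum 12, len 3
→ 0: sum 12, len 4
Longest length seen: 6.

6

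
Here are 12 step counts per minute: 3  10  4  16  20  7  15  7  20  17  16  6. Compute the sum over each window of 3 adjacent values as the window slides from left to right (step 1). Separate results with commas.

17, 30, 40, 43, 42, 29, 42, 44, 53, 39

Sliding a size-3 window across the 12 values:
3 10 4 → sum 17
10 4 16 → sum 30
4 16 20 → sum 40
16 20 7 → sum 43
20 7 15 → sum 42
7 15 7 → sum 29
15 7 20 → sum 42
7 20 17 → sum 44
20 17 16 → sum 53
17 16 6 → sum 39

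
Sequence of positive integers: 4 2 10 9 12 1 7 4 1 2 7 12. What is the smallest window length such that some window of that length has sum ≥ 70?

add 4: running sum 4 < 70
add 2: running sum 6 < 70
add 10: running sum 16 < 70
add 9: running sum 25 < 70
add 12: running sum 37 < 70
add 1: running sum 38 < 70
add 7: running sum 45 < 70
add 4: running sum 49 < 70
add 1: running sum 50 < 70
add 2: running sum 52 < 70
add 7: running sum 59 < 70
end 11: [4, 2, 10, 9, 12, 1, 7, 4, 1, 2, 7, 12] sum 71, len 12
Shortest qualifying length: 12.

12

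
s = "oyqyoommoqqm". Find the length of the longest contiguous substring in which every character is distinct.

add o: [o] len 1
add y: [o, y] len 2
add q: [o, y, q] len 3
add y (repeat y, move left end past it): [q, y] len 2
add o: [q, y, o] len 3
add o (repeat o, move left end past it): [o] len 1
add m: [o, m] len 2
add m (repeat m, move left end past it): [m] len 1
add o: [m, o] len 2
add q: [m, o, q] len 3
add q (repeat q, move left end past it): [q] len 1
add m: [q, m] len 2
Longest all-distinct length: 3.

3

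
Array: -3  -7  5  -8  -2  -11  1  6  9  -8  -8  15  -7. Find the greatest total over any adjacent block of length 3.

-3 -7 5 → sum -5
-7 5 -8 → sum -10
5 -8 -2 → sum -5
-8 -2 -11 → sum -21
-2 -11 1 → sum -12
-11 1 6 → sum -4
1 6 9 → sum 16
6 9 -8 → sum 7
9 -8 -8 → sum -7
-8 -8 15 → sum -1
-8 15 -7 → sum 0
Greatest of these is 16.

16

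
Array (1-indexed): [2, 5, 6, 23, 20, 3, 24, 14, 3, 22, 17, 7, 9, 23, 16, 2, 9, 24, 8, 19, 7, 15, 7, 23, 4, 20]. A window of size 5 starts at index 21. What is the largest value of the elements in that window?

Elements at indices 21..25: 7, 15, 7, 23, 4
max(7, 15, 7, 23, 4) = 23

23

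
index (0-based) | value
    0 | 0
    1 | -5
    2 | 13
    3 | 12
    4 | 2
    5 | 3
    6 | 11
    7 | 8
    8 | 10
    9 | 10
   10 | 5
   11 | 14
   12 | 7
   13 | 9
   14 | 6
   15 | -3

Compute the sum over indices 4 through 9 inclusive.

44

Elements at indices 4..9: 2, 3, 11, 8, 10, 10
sum(2, 3, 11, 8, 10, 10) = 44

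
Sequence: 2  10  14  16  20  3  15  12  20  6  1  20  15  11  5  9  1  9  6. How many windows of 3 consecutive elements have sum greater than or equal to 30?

10

(2, 10, 14) → sum 26
(10, 14, 16) → sum 40  ≥ 30 ✓
(14, 16, 20) → sum 50  ≥ 30 ✓
(16, 20, 3) → sum 39  ≥ 30 ✓
(20, 3, 15) → sum 38  ≥ 30 ✓
(3, 15, 12) → sum 30  ≥ 30 ✓
(15, 12, 20) → sum 47  ≥ 30 ✓
(12, 20, 6) → sum 38  ≥ 30 ✓
(20, 6, 1) → sum 27
(6, 1, 20) → sum 27
(1, 20, 15) → sum 36  ≥ 30 ✓
(20, 15, 11) → sum 46  ≥ 30 ✓
(15, 11, 5) → sum 31  ≥ 30 ✓
(11, 5, 9) → sum 25
(5, 9, 1) → sum 15
(9, 1, 9) → sum 19
(1, 9, 6) → sum 16
10 windows satisfy the condition.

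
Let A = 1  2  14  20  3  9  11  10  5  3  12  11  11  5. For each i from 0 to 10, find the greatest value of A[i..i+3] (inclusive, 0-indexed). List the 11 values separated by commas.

(1, 2, 14, 20) → max 20
(2, 14, 20, 3) → max 20
(14, 20, 3, 9) → max 20
(20, 3, 9, 11) → max 20
(3, 9, 11, 10) → max 11
(9, 11, 10, 5) → max 11
(11, 10, 5, 3) → max 11
(10, 5, 3, 12) → max 12
(5, 3, 12, 11) → max 12
(3, 12, 11, 11) → max 12
(12, 11, 11, 5) → max 12

20, 20, 20, 20, 11, 11, 11, 12, 12, 12, 12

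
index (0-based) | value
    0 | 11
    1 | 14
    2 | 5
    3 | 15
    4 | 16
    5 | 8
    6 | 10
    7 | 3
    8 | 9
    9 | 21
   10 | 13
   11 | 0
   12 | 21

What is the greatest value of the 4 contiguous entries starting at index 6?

Elements at indices 6..9: 10, 3, 9, 21
max(10, 3, 9, 21) = 21

21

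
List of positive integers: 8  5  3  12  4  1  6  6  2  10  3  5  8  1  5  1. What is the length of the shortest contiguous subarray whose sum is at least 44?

8

add 8: running sum 8 < 44
add 5: running sum 13 < 44
add 3: running sum 16 < 44
add 12: running sum 28 < 44
add 4: running sum 32 < 44
add 1: running sum 33 < 44
add 6: running sum 39 < 44
end 7: [8, 5, 3, 12, 4, 1, 6, 6] sum 45, len 8
end 8: [8, 5, 3, 12, 4, 1, 6, 6, 2] sum 47, len 9
end 9: [3, 12, 4, 1, 6, 6, 2, 10] sum 44, len 8
end 10: [12, 4, 1, 6, 6, 2, 10, 3] sum 44, len 8
end 11: [12, 4, 1, 6, 6, 2, 10, 3, 5] sum 49, len 9
end 12: [4, 1, 6, 6, 2, 10, 3, 5, 8] sum 45, len 9
end 13: [4, 1, 6, 6, 2, 10, 3, 5, 8, 1] sum 46, len 10
end 14: [6, 6, 2, 10, 3, 5, 8, 1, 5] sum 46, len 9
end 15: [6, 6, 2, 10, 3, 5, 8, 1, 5, 1] sum 47, len 10
Shortest qualifying length: 8.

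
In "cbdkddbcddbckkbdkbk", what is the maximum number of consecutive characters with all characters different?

[c] len 1
[c, b] len 2
[c, b, d] len 3
[c, b, d, k] len 4
[k, d] len 2
[d] len 1
[d, b] len 2
[d, b, c] len 3
[b, c, d] len 3
[d] len 1
[d, b] len 2
[d, b, c] len 3
[d, b, c, k] len 4
[k] len 1
[k, b] len 2
[k, b, d] len 3
[b, d, k] len 3
[d, k, b] len 3
[b, k] len 2
Longest all-distinct length: 4.

4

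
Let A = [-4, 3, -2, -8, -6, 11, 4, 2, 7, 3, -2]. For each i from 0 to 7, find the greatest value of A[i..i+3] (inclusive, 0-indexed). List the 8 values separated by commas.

Sliding a size-4 window across the 11 values:
[-4, 3, -2, -8] → max 3
[3, -2, -8, -6] → max 3
[-2, -8, -6, 11] → max 11
[-8, -6, 11, 4] → max 11
[-6, 11, 4, 2] → max 11
[11, 4, 2, 7] → max 11
[4, 2, 7, 3] → max 7
[2, 7, 3, -2] → max 7

3, 3, 11, 11, 11, 11, 7, 7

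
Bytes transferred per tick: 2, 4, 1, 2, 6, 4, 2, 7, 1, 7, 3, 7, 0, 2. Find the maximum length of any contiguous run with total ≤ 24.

add 2: [2] sum 2, len 1
add 4: [2, 4] sum 6, len 2
add 1: [2, 4, 1] sum 7, len 3
add 2: [2, 4, 1, 2] sum 9, len 4
add 6: [2, 4, 1, 2, 6] sum 15, len 5
add 4: [2, 4, 1, 2, 6, 4] sum 19, len 6
add 2: [2, 4, 1, 2, 6, 4, 2] sum 21, len 7
add 7: [1, 2, 6, 4, 2, 7] sum 22, len 6
add 1: [1, 2, 6, 4, 2, 7, 1] sum 23, len 7
add 7: [4, 2, 7, 1, 7] sum 21, len 5
add 3: [4, 2, 7, 1, 7, 3] sum 24, len 6
add 7: [1, 7, 3, 7] sum 18, len 4
add 0: [1, 7, 3, 7, 0] sum 18, len 5
add 2: [1, 7, 3, 7, 0, 2] sum 20, len 6
Longest length seen: 7.

7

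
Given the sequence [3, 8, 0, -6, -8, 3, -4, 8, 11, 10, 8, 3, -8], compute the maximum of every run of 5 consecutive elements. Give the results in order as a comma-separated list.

8, 8, 3, 8, 11, 11, 11, 11, 11

(3, 8, 0, -6, -8) → max 8
(8, 0, -6, -8, 3) → max 8
(0, -6, -8, 3, -4) → max 3
(-6, -8, 3, -4, 8) → max 8
(-8, 3, -4, 8, 11) → max 11
(3, -4, 8, 11, 10) → max 11
(-4, 8, 11, 10, 8) → max 11
(8, 11, 10, 8, 3) → max 11
(11, 10, 8, 3, -8) → max 11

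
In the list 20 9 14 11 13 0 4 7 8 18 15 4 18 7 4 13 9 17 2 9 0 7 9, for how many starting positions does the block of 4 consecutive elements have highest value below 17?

[20, 9, 14, 11] → max 20
[9, 14, 11, 13] → max 14  < 17 ✓
[14, 11, 13, 0] → max 14  < 17 ✓
[11, 13, 0, 4] → max 13  < 17 ✓
[13, 0, 4, 7] → max 13  < 17 ✓
[0, 4, 7, 8] → max 8  < 17 ✓
[4, 7, 8, 18] → max 18
[7, 8, 18, 15] → max 18
[8, 18, 15, 4] → max 18
[18, 15, 4, 18] → max 18
[15, 4, 18, 7] → max 18
[4, 18, 7, 4] → max 18
[18, 7, 4, 13] → max 18
[7, 4, 13, 9] → max 13  < 17 ✓
[4, 13, 9, 17] → max 17
[13, 9, 17, 2] → max 17
[9, 17, 2, 9] → max 17
[17, 2, 9, 0] → max 17
[2, 9, 0, 7] → max 9  < 17 ✓
[9, 0, 7, 9] → max 9  < 17 ✓
8 windows satisfy the condition.

8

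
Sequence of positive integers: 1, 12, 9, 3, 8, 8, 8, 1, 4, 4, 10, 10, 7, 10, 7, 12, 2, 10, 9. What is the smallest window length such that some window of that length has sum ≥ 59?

7

add 1: running sum 1 < 59
add 12: running sum 13 < 59
add 9: running sum 22 < 59
add 3: running sum 25 < 59
add 8: running sum 33 < 59
add 8: running sum 41 < 59
add 8: running sum 49 < 59
add 1: running sum 50 < 59
add 4: running sum 54 < 59
add 4: running sum 58 < 59
add 10: shortest ending here [12, 9, 3, 8, 8, 8, 1, 4, 4, 10] sum 67, len 10
add 10: shortest ending here [9, 3, 8, 8, 8, 1, 4, 4, 10, 10] sum 65, len 10
add 7: shortest ending here [8, 8, 8, 1, 4, 4, 10, 10, 7] sum 60, len 9
add 10: shortest ending here [8, 8, 1, 4, 4, 10, 10, 7, 10] sum 62, len 9
add 7: shortest ending here [8, 1, 4, 4, 10, 10, 7, 10, 7] sum 61, len 9
add 12: shortest ending here [4, 10, 10, 7, 10, 7, 12] sum 60, len 7
add 2: shortest ending here [4, 10, 10, 7, 10, 7, 12, 2] sum 62, len 8
add 10: shortest ending here [10, 10, 7, 10, 7, 12, 2, 10] sum 68, len 8
add 9: shortest ending here [10, 7, 10, 7, 12, 2, 10, 9] sum 67, len 8
Shortest qualifying length: 7.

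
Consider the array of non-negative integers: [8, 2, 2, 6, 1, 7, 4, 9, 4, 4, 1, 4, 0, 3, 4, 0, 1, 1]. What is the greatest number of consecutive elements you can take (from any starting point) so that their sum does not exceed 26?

10

add 8: [8] sum 8, len 1
add 2: [8, 2] sum 10, len 2
add 2: [8, 2, 2] sum 12, len 3
add 6: [8, 2, 2, 6] sum 18, len 4
add 1: [8, 2, 2, 6, 1] sum 19, len 5
add 7: [8, 2, 2, 6, 1, 7] sum 26, len 6
add 4: [2, 2, 6, 1, 7, 4] sum 22, len 6
add 9: [1, 7, 4, 9] sum 21, len 4
add 4: [1, 7, 4, 9, 4] sum 25, len 5
add 4: [4, 9, 4, 4] sum 21, len 4
add 1: [4, 9, 4, 4, 1] sum 22, len 5
add 4: [4, 9, 4, 4, 1, 4] sum 26, len 6
add 0: [4, 9, 4, 4, 1, 4, 0] sum 26, len 7
add 3: [9, 4, 4, 1, 4, 0, 3] sum 25, len 7
add 4: [4, 4, 1, 4, 0, 3, 4] sum 20, len 7
add 0: [4, 4, 1, 4, 0, 3, 4, 0] sum 20, len 8
add 1: [4, 4, 1, 4, 0, 3, 4, 0, 1] sum 21, len 9
add 1: [4, 4, 1, 4, 0, 3, 4, 0, 1, 1] sum 22, len 10
Longest length seen: 10.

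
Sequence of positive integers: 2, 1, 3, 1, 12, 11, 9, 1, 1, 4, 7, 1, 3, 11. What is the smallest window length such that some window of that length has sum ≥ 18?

2

Extend right; whenever the sum reaches 18, record the length and shrink from the left:
add 2: running sum 2 < 18
add 1: running sum 3 < 18
add 3: running sum 6 < 18
add 1: running sum 7 < 18
add 12: shortest ending here [2, 1, 3, 1, 12] sum 19, len 5
add 11: shortest ending here [12, 11] sum 23, len 2
add 9: shortest ending here [11, 9] sum 20, len 2
add 1: shortest ending here [11, 9, 1] sum 21, len 3
add 1: shortest ending here [11, 9, 1, 1] sum 22, len 4
add 4: shortest ending here [11, 9, 1, 1, 4] sum 26, len 5
add 7: shortest ending here [9, 1, 1, 4, 7] sum 22, len 5
add 1: shortest ending here [9, 1, 1, 4, 7, 1] sum 23, len 6
add 3: shortest ending here [9, 1, 1, 4, 7, 1, 3] sum 26, len 7
add 11: shortest ending here [7, 1, 3, 11] sum 22, len 4
Shortest qualifying length: 2.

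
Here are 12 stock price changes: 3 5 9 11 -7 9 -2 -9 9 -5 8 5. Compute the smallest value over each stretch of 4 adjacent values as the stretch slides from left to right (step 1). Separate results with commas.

3, -7, -7, -7, -9, -9, -9, -9, -5

[3, 5, 9, 11] → min 3
[5, 9, 11, -7] → min -7
[9, 11, -7, 9] → min -7
[11, -7, 9, -2] → min -7
[-7, 9, -2, -9] → min -9
[9, -2, -9, 9] → min -9
[-2, -9, 9, -5] → min -9
[-9, 9, -5, 8] → min -9
[9, -5, 8, 5] → min -5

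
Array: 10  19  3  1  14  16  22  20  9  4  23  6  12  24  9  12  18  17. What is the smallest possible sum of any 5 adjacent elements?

47

Window sums for each of the 14 positions:
10 19 3 1 14 → sum 47
19 3 1 14 16 → sum 53
3 1 14 16 22 → sum 56
1 14 16 22 20 → sum 73
14 16 22 20 9 → sum 81
16 22 20 9 4 → sum 71
22 20 9 4 23 → sum 78
20 9 4 23 6 → sum 62
9 4 23 6 12 → sum 54
4 23 6 12 24 → sum 69
23 6 12 24 9 → sum 74
6 12 24 9 12 → sum 63
12 24 9 12 18 → sum 75
24 9 12 18 17 → sum 80
Smallest of these is 47.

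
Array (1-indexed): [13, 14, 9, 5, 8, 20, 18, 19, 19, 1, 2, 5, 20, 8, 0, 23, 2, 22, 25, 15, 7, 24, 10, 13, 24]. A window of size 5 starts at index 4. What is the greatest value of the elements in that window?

20

Elements at indices 4..8: 5, 8, 20, 18, 19
max(5, 8, 20, 18, 19) = 20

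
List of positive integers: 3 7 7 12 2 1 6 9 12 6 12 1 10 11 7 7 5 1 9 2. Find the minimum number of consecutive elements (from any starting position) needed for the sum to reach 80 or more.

10

add 3: running sum 3 < 80
add 7: running sum 10 < 80
add 7: running sum 17 < 80
add 12: running sum 29 < 80
add 2: running sum 31 < 80
add 1: running sum 32 < 80
add 6: running sum 38 < 80
add 9: running sum 47 < 80
add 12: running sum 59 < 80
add 6: running sum 65 < 80
add 12: running sum 77 < 80
add 1: running sum 78 < 80
add 10: shortest ending here [7, 7, 12, 2, 1, 6, 9, 12, 6, 12, 1, 10] sum 85, len 12
add 11: shortest ending here [12, 2, 1, 6, 9, 12, 6, 12, 1, 10, 11] sum 82, len 11
add 7: shortest ending here [12, 2, 1, 6, 9, 12, 6, 12, 1, 10, 11, 7] sum 89, len 12
add 7: shortest ending here [6, 9, 12, 6, 12, 1, 10, 11, 7, 7] sum 81, len 10
add 5: shortest ending here [9, 12, 6, 12, 1, 10, 11, 7, 7, 5] sum 80, len 10
add 1: shortest ending here [9, 12, 6, 12, 1, 10, 11, 7, 7, 5, 1] sum 81, len 11
add 9: shortest ending here [12, 6, 12, 1, 10, 11, 7, 7, 5, 1, 9] sum 81, len 11
add 2: shortest ending here [12, 6, 12, 1, 10, 11, 7, 7, 5, 1, 9, 2] sum 83, len 12
Shortest qualifying length: 10.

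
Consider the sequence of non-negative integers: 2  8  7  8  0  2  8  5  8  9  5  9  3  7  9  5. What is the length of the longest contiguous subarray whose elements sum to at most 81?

Extend to the right; shrink from the left whenever the sum exceeds 81:
→ 2: sum 2, len 1
→ 8: sum 10, len 2
→ 7: sum 17, len 3
→ 8: sum 25, len 4
→ 0: sum 25, len 5
→ 2: sum 27, len 6
→ 8: sum 35, len 7
→ 5: sum 40, len 8
→ 8: sum 48, len 9
→ 9: sum 57, len 10
→ 5: sum 62, len 11
→ 9: sum 71, len 12
→ 3: sum 74, len 13
→ 7: sum 81, len 14
→ 9 (dropped 2, 8): sum 80, len 13
→ 5 (dropped 7): sum 78, len 13
Longest length seen: 14.

14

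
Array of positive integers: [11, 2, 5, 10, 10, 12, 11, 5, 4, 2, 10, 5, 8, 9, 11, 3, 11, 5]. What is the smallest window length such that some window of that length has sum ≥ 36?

add 11: running sum 11 < 36
add 2: running sum 13 < 36
add 5: running sum 18 < 36
add 10: running sum 28 < 36
add 10: shortest ending here [11, 2, 5, 10, 10] sum 38, len 5
add 12: shortest ending here [5, 10, 10, 12] sum 37, len 4
add 11: shortest ending here [10, 10, 12, 11] sum 43, len 4
add 5: shortest ending here [10, 12, 11, 5] sum 38, len 4
add 4: shortest ending here [10, 12, 11, 5, 4] sum 42, len 5
add 2: shortest ending here [10, 12, 11, 5, 4, 2] sum 44, len 6
add 10: shortest ending here [12, 11, 5, 4, 2, 10] sum 44, len 6
add 5: shortest ending here [11, 5, 4, 2, 10, 5] sum 37, len 6
add 8: shortest ending here [11, 5, 4, 2, 10, 5, 8] sum 45, len 7
add 9: shortest ending here [4, 2, 10, 5, 8, 9] sum 38, len 6
add 11: shortest ending here [10, 5, 8, 9, 11] sum 43, len 5
add 3: shortest ending here [5, 8, 9, 11, 3] sum 36, len 5
add 11: shortest ending here [8, 9, 11, 3, 11] sum 42, len 5
add 5: shortest ending here [9, 11, 3, 11, 5] sum 39, len 5
Shortest qualifying length: 4.

4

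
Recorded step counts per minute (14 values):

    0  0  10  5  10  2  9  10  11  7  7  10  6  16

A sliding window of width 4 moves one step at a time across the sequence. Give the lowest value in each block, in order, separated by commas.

0, 0, 2, 2, 2, 2, 7, 7, 7, 6, 6

0 0 10 5 → min 0
0 10 5 10 → min 0
10 5 10 2 → min 2
5 10 2 9 → min 2
10 2 9 10 → min 2
2 9 10 11 → min 2
9 10 11 7 → min 7
10 11 7 7 → min 7
11 7 7 10 → min 7
7 7 10 6 → min 6
7 10 6 16 → min 6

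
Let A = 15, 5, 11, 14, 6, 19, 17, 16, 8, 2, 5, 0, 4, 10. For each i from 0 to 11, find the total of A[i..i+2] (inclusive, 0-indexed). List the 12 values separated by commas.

Sliding a size-3 window across the 14 values:
[15, 5, 11] → sum 31
[5, 11, 14] → sum 30
[11, 14, 6] → sum 31
[14, 6, 19] → sum 39
[6, 19, 17] → sum 42
[19, 17, 16] → sum 52
[17, 16, 8] → sum 41
[16, 8, 2] → sum 26
[8, 2, 5] → sum 15
[2, 5, 0] → sum 7
[5, 0, 4] → sum 9
[0, 4, 10] → sum 14

31, 30, 31, 39, 42, 52, 41, 26, 15, 7, 9, 14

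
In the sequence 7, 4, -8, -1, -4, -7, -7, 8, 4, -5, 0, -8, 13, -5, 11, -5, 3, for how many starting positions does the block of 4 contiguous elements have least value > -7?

3

[7, 4, -8, -1] → min -8
[4, -8, -1, -4] → min -8
[-8, -1, -4, -7] → min -8
[-1, -4, -7, -7] → min -7
[-4, -7, -7, 8] → min -7
[-7, -7, 8, 4] → min -7
[-7, 8, 4, -5] → min -7
[8, 4, -5, 0] → min -5  > -7 ✓
[4, -5, 0, -8] → min -8
[-5, 0, -8, 13] → min -8
[0, -8, 13, -5] → min -8
[-8, 13, -5, 11] → min -8
[13, -5, 11, -5] → min -5  > -7 ✓
[-5, 11, -5, 3] → min -5  > -7 ✓
3 windows satisfy the condition.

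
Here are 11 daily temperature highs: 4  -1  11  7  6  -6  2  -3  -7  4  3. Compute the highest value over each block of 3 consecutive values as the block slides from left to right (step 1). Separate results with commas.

(4, -1, 11) → max 11
(-1, 11, 7) → max 11
(11, 7, 6) → max 11
(7, 6, -6) → max 7
(6, -6, 2) → max 6
(-6, 2, -3) → max 2
(2, -3, -7) → max 2
(-3, -7, 4) → max 4
(-7, 4, 3) → max 4

11, 11, 11, 7, 6, 2, 2, 4, 4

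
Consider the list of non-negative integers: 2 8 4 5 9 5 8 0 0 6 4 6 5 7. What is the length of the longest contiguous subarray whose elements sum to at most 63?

Extend to the right; shrink from the left whenever the sum exceeds 63:
add 2: [2] sum 2, len 1
add 8: [2, 8] sum 10, len 2
add 4: [2, 8, 4] sum 14, len 3
add 5: [2, 8, 4, 5] sum 19, len 4
add 9: [2, 8, 4, 5, 9] sum 28, len 5
add 5: [2, 8, 4, 5, 9, 5] sum 33, len 6
add 8: [2, 8, 4, 5, 9, 5, 8] sum 41, len 7
add 0: [2, 8, 4, 5, 9, 5, 8, 0] sum 41, len 8
add 0: [2, 8, 4, 5, 9, 5, 8, 0, 0] sum 41, len 9
add 6: [2, 8, 4, 5, 9, 5, 8, 0, 0, 6] sum 47, len 10
add 4: [2, 8, 4, 5, 9, 5, 8, 0, 0, 6, 4] sum 51, len 11
add 6: [2, 8, 4, 5, 9, 5, 8, 0, 0, 6, 4, 6] sum 57, len 12
add 5: [2, 8, 4, 5, 9, 5, 8, 0, 0, 6, 4, 6, 5] sum 62, len 13
add 7: [4, 5, 9, 5, 8, 0, 0, 6, 4, 6, 5, 7] sum 59, len 12
Longest length seen: 13.

13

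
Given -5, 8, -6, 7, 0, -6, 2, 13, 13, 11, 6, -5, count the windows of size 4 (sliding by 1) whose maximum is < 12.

(-5, 8, -6, 7) → max 8  < 12 ✓
(8, -6, 7, 0) → max 8  < 12 ✓
(-6, 7, 0, -6) → max 7  < 12 ✓
(7, 0, -6, 2) → max 7  < 12 ✓
(0, -6, 2, 13) → max 13
(-6, 2, 13, 13) → max 13
(2, 13, 13, 11) → max 13
(13, 13, 11, 6) → max 13
(13, 11, 6, -5) → max 13
4 windows satisfy the condition.

4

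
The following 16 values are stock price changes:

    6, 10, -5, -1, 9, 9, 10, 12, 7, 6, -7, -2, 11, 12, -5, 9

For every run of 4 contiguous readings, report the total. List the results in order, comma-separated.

10, 13, 12, 27, 40, 38, 35, 18, 4, 8, 14, 16, 27

Sliding a size-4 window across the 16 values:
(6, 10, -5, -1) → sum 10
(10, -5, -1, 9) → sum 13
(-5, -1, 9, 9) → sum 12
(-1, 9, 9, 10) → sum 27
(9, 9, 10, 12) → sum 40
(9, 10, 12, 7) → sum 38
(10, 12, 7, 6) → sum 35
(12, 7, 6, -7) → sum 18
(7, 6, -7, -2) → sum 4
(6, -7, -2, 11) → sum 8
(-7, -2, 11, 12) → sum 14
(-2, 11, 12, -5) → sum 16
(11, 12, -5, 9) → sum 27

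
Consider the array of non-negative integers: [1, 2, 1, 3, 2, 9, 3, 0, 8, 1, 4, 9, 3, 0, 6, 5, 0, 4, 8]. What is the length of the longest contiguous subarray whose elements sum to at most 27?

8

→ 1: sum 1, len 1
→ 2: sum 3, len 2
→ 1: sum 4, len 3
→ 3: sum 7, len 4
→ 2: sum 9, len 5
→ 9: sum 18, len 6
→ 3: sum 21, len 7
→ 0: sum 21, len 8
→ 8 (dropped 1, 2): sum 26, len 7
→ 1: sum 27, len 8
→ 4 (dropped 1, 3): sum 27, len 7
→ 9 (dropped 2, 9): sum 25, len 6
→ 3 (dropped 3): sum 25, len 6
→ 0: sum 25, len 7
→ 6 (dropped 0, 8): sum 23, len 6
→ 5 (dropped 1): sum 27, len 6
→ 0: sum 27, len 7
→ 4 (dropped 4): sum 27, len 7
→ 8 (dropped 9): sum 26, len 7
Longest length seen: 8.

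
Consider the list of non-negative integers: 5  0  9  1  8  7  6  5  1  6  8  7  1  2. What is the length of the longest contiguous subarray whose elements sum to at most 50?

→ 5: sum 5, len 1
→ 0: sum 5, len 2
→ 9: sum 14, len 3
→ 1: sum 15, len 4
→ 8: sum 23, len 5
→ 7: sum 30, len 6
→ 6: sum 36, len 7
→ 5: sum 41, len 8
→ 1: sum 42, len 9
→ 6: sum 48, len 10
→ 8 (dropped 5, 0, 9): sum 42, len 8
→ 7: sum 49, len 9
→ 1: sum 50, len 10
→ 2 (dropped 1, 8): sum 43, len 9
Longest length seen: 10.

10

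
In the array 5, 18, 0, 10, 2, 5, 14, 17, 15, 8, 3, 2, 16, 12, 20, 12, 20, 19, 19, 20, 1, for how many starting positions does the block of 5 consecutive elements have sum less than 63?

5 18 0 10 2 → sum 35  < 63 ✓
18 0 10 2 5 → sum 35  < 63 ✓
0 10 2 5 14 → sum 31  < 63 ✓
10 2 5 14 17 → sum 48  < 63 ✓
2 5 14 17 15 → sum 53  < 63 ✓
5 14 17 15 8 → sum 59  < 63 ✓
14 17 15 8 3 → sum 57  < 63 ✓
17 15 8 3 2 → sum 45  < 63 ✓
15 8 3 2 16 → sum 44  < 63 ✓
8 3 2 16 12 → sum 41  < 63 ✓
3 2 16 12 20 → sum 53  < 63 ✓
2 16 12 20 12 → sum 62  < 63 ✓
16 12 20 12 20 → sum 80
12 20 12 20 19 → sum 83
20 12 20 19 19 → sum 90
12 20 19 19 20 → sum 90
20 19 19 20 1 → sum 79
12 windows satisfy the condition.

12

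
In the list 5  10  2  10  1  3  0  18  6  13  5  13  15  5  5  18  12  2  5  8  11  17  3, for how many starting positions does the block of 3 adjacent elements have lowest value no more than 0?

[5, 10, 2] → min 2
[10, 2, 10] → min 2
[2, 10, 1] → min 1
[10, 1, 3] → min 1
[1, 3, 0] → min 0  ≤ 0 ✓
[3, 0, 18] → min 0  ≤ 0 ✓
[0, 18, 6] → min 0  ≤ 0 ✓
[18, 6, 13] → min 6
[6, 13, 5] → min 5
[13, 5, 13] → min 5
[5, 13, 15] → min 5
[13, 15, 5] → min 5
[15, 5, 5] → min 5
[5, 5, 18] → min 5
[5, 18, 12] → min 5
[18, 12, 2] → min 2
[12, 2, 5] → min 2
[2, 5, 8] → min 2
[5, 8, 11] → min 5
[8, 11, 17] → min 8
[11, 17, 3] → min 3
3 windows satisfy the condition.

3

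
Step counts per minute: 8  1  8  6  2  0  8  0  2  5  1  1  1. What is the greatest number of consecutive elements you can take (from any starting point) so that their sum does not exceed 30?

10

[8] sum 8 len 1
[8, 1] sum 9 len 2
[8, 1, 8] sum 17 len 3
[8, 1, 8, 6] sum 23 len 4
[8, 1, 8, 6, 2] sum 25 len 5
[8, 1, 8, 6, 2, 0] sum 25 len 6
[1, 8, 6, 2, 0, 8] sum 25 len 6
[1, 8, 6, 2, 0, 8, 0] sum 25 len 7
[1, 8, 6, 2, 0, 8, 0, 2] sum 27 len 8
[6, 2, 0, 8, 0, 2, 5] sum 23 len 7
[6, 2, 0, 8, 0, 2, 5, 1] sum 24 len 8
[6, 2, 0, 8, 0, 2, 5, 1, 1] sum 25 len 9
[6, 2, 0, 8, 0, 2, 5, 1, 1, 1] sum 26 len 10
Longest length seen: 10.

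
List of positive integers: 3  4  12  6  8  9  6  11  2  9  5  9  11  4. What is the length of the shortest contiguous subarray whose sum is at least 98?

add 3: running sum 3 < 98
add 4: running sum 7 < 98
add 12: running sum 19 < 98
add 6: running sum 25 < 98
add 8: running sum 33 < 98
add 9: running sum 42 < 98
add 6: running sum 48 < 98
add 11: running sum 59 < 98
add 2: running sum 61 < 98
add 9: running sum 70 < 98
add 5: running sum 75 < 98
add 9: running sum 84 < 98
add 11: running sum 95 < 98
end 13: [3, 4, 12, 6, 8, 9, 6, 11, 2, 9, 5, 9, 11, 4] sum 99, len 14
Shortest qualifying length: 14.

14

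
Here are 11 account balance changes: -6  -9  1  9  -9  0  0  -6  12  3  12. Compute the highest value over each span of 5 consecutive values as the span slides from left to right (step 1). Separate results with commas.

9, 9, 9, 9, 12, 12, 12

-6 -9 1 9 -9 → max 9
-9 1 9 -9 0 → max 9
1 9 -9 0 0 → max 9
9 -9 0 0 -6 → max 9
-9 0 0 -6 12 → max 12
0 0 -6 12 3 → max 12
0 -6 12 3 12 → max 12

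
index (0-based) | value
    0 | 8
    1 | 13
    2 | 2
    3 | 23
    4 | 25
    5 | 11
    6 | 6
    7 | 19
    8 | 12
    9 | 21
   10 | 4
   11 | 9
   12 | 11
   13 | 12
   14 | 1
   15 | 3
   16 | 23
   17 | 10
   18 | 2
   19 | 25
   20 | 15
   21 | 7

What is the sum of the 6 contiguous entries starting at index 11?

Elements at indices 11..16: 9, 11, 12, 1, 3, 23
sum(9, 11, 12, 1, 3, 23) = 59

59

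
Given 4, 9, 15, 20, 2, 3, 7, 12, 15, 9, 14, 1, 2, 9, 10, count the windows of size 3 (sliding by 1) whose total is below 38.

[4, 9, 15] → sum 28  < 38 ✓
[9, 15, 20] → sum 44
[15, 20, 2] → sum 37  < 38 ✓
[20, 2, 3] → sum 25  < 38 ✓
[2, 3, 7] → sum 12  < 38 ✓
[3, 7, 12] → sum 22  < 38 ✓
[7, 12, 15] → sum 34  < 38 ✓
[12, 15, 9] → sum 36  < 38 ✓
[15, 9, 14] → sum 38
[9, 14, 1] → sum 24  < 38 ✓
[14, 1, 2] → sum 17  < 38 ✓
[1, 2, 9] → sum 12  < 38 ✓
[2, 9, 10] → sum 21  < 38 ✓
11 windows satisfy the condition.

11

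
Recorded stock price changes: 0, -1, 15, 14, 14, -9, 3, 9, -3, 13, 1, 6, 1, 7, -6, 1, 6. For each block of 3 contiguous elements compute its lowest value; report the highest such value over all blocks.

[0, -1, 15] → min -1
[-1, 15, 14] → min -1
[15, 14, 14] → min 14
[14, 14, -9] → min -9
[14, -9, 3] → min -9
[-9, 3, 9] → min -9
[3, 9, -3] → min -3
[9, -3, 13] → min -3
[-3, 13, 1] → min -3
[13, 1, 6] → min 1
[1, 6, 1] → min 1
[6, 1, 7] → min 1
[1, 7, -6] → min -6
[7, -6, 1] → min -6
[-6, 1, 6] → min -6
Highest of these is 14.

14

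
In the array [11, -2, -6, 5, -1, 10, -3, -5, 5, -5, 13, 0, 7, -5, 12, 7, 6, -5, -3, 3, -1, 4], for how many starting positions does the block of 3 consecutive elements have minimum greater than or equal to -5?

(11, -2, -6) → min -6
(-2, -6, 5) → min -6
(-6, 5, -1) → min -6
(5, -1, 10) → min -1  ≥ -5 ✓
(-1, 10, -3) → min -3  ≥ -5 ✓
(10, -3, -5) → min -5  ≥ -5 ✓
(-3, -5, 5) → min -5  ≥ -5 ✓
(-5, 5, -5) → min -5  ≥ -5 ✓
(5, -5, 13) → min -5  ≥ -5 ✓
(-5, 13, 0) → min -5  ≥ -5 ✓
(13, 0, 7) → min 0  ≥ -5 ✓
(0, 7, -5) → min -5  ≥ -5 ✓
(7, -5, 12) → min -5  ≥ -5 ✓
(-5, 12, 7) → min -5  ≥ -5 ✓
(12, 7, 6) → min 6  ≥ -5 ✓
(7, 6, -5) → min -5  ≥ -5 ✓
(6, -5, -3) → min -5  ≥ -5 ✓
(-5, -3, 3) → min -5  ≥ -5 ✓
(-3, 3, -1) → min -3  ≥ -5 ✓
(3, -1, 4) → min -1  ≥ -5 ✓
17 windows satisfy the condition.

17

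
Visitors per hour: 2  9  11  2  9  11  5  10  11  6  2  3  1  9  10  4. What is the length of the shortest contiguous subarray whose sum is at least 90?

13

Extend right; whenever the sum reaches 90, record the length and shrink from the left:
add 2: running sum 2 < 90
add 9: running sum 11 < 90
add 11: running sum 22 < 90
add 2: running sum 24 < 90
add 9: running sum 33 < 90
add 11: running sum 44 < 90
add 5: running sum 49 < 90
add 10: running sum 59 < 90
add 11: running sum 70 < 90
add 6: running sum 76 < 90
add 2: running sum 78 < 90
add 3: running sum 81 < 90
add 1: running sum 82 < 90
add 9: shortest ending here [2, 9, 11, 2, 9, 11, 5, 10, 11, 6, 2, 3, 1, 9] sum 91, len 14
add 10: shortest ending here [11, 2, 9, 11, 5, 10, 11, 6, 2, 3, 1, 9, 10] sum 90, len 13
add 4: shortest ending here [11, 2, 9, 11, 5, 10, 11, 6, 2, 3, 1, 9, 10, 4] sum 94, len 14
Shortest qualifying length: 13.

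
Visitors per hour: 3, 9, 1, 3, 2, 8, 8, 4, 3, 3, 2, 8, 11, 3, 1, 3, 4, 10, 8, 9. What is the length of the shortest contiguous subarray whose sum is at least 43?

Extend right; whenever the sum reaches 43, record the length and shrink from the left:
add 3: running sum 3 < 43
add 9: running sum 12 < 43
add 1: running sum 13 < 43
add 3: running sum 16 < 43
add 2: running sum 18 < 43
add 8: running sum 26 < 43
add 8: running sum 34 < 43
add 4: running sum 38 < 43
add 3: running sum 41 < 43
add 3: shortest ending here [3, 9, 1, 3, 2, 8, 8, 4, 3, 3] sum 44, len 10
add 2: shortest ending here [9, 1, 3, 2, 8, 8, 4, 3, 3, 2] sum 43, len 10
add 8: shortest ending here [9, 1, 3, 2, 8, 8, 4, 3, 3, 2, 8] sum 51, len 11
add 11: shortest ending here [8, 8, 4, 3, 3, 2, 8, 11] sum 47, len 8
add 3: shortest ending here [8, 8, 4, 3, 3, 2, 8, 11, 3] sum 50, len 9
add 1: shortest ending here [8, 4, 3, 3, 2, 8, 11, 3, 1] sum 43, len 9
add 3: shortest ending here [8, 4, 3, 3, 2, 8, 11, 3, 1, 3] sum 46, len 10
add 4: shortest ending here [8, 4, 3, 3, 2, 8, 11, 3, 1, 3, 4] sum 50, len 11
add 10: shortest ending here [3, 2, 8, 11, 3, 1, 3, 4, 10] sum 45, len 9
add 8: shortest ending here [8, 11, 3, 1, 3, 4, 10, 8] sum 48, len 8
add 9: shortest ending here [11, 3, 1, 3, 4, 10, 8, 9] sum 49, len 8
Shortest qualifying length: 8.

8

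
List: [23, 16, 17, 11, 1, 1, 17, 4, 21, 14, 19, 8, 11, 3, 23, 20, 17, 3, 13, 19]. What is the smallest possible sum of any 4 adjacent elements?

Each size-4 window and its sum:
(23, 16, 17, 11) → sum 67
(16, 17, 11, 1) → sum 45
(17, 11, 1, 1) → sum 30
(11, 1, 1, 17) → sum 30
(1, 1, 17, 4) → sum 23
(1, 17, 4, 21) → sum 43
(17, 4, 21, 14) → sum 56
(4, 21, 14, 19) → sum 58
(21, 14, 19, 8) → sum 62
(14, 19, 8, 11) → sum 52
(19, 8, 11, 3) → sum 41
(8, 11, 3, 23) → sum 45
(11, 3, 23, 20) → sum 57
(3, 23, 20, 17) → sum 63
(23, 20, 17, 3) → sum 63
(20, 17, 3, 13) → sum 53
(17, 3, 13, 19) → sum 52
Smallest of these is 23.

23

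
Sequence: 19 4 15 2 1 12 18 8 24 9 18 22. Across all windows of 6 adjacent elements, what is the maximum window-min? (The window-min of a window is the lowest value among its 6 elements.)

19 4 15 2 1 12 → min 1
4 15 2 1 12 18 → min 1
15 2 1 12 18 8 → min 1
2 1 12 18 8 24 → min 1
1 12 18 8 24 9 → min 1
12 18 8 24 9 18 → min 8
18 8 24 9 18 22 → min 8
Maximum of these is 8.

8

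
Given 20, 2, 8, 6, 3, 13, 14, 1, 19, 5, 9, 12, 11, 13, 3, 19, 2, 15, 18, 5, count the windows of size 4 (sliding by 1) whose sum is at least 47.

2

[20, 2, 8, 6] → sum 36
[2, 8, 6, 3] → sum 19
[8, 6, 3, 13] → sum 30
[6, 3, 13, 14] → sum 36
[3, 13, 14, 1] → sum 31
[13, 14, 1, 19] → sum 47  ≥ 47 ✓
[14, 1, 19, 5] → sum 39
[1, 19, 5, 9] → sum 34
[19, 5, 9, 12] → sum 45
[5, 9, 12, 11] → sum 37
[9, 12, 11, 13] → sum 45
[12, 11, 13, 3] → sum 39
[11, 13, 3, 19] → sum 46
[13, 3, 19, 2] → sum 37
[3, 19, 2, 15] → sum 39
[19, 2, 15, 18] → sum 54  ≥ 47 ✓
[2, 15, 18, 5] → sum 40
2 windows satisfy the condition.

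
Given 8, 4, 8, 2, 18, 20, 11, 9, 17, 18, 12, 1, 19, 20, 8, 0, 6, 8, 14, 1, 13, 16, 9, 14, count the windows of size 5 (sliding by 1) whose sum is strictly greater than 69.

[8, 4, 8, 2, 18] → sum 40
[4, 8, 2, 18, 20] → sum 52
[8, 2, 18, 20, 11] → sum 59
[2, 18, 20, 11, 9] → sum 60
[18, 20, 11, 9, 17] → sum 75  > 69 ✓
[20, 11, 9, 17, 18] → sum 75  > 69 ✓
[11, 9, 17, 18, 12] → sum 67
[9, 17, 18, 12, 1] → sum 57
[17, 18, 12, 1, 19] → sum 67
[18, 12, 1, 19, 20] → sum 70  > 69 ✓
[12, 1, 19, 20, 8] → sum 60
[1, 19, 20, 8, 0] → sum 48
[19, 20, 8, 0, 6] → sum 53
[20, 8, 0, 6, 8] → sum 42
[8, 0, 6, 8, 14] → sum 36
[0, 6, 8, 14, 1] → sum 29
[6, 8, 14, 1, 13] → sum 42
[8, 14, 1, 13, 16] → sum 52
[14, 1, 13, 16, 9] → sum 53
[1, 13, 16, 9, 14] → sum 53
3 windows satisfy the condition.

3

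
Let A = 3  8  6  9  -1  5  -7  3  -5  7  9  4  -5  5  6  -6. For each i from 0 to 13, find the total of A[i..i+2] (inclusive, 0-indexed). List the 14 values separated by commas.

17, 23, 14, 13, -3, 1, -9, 5, 11, 20, 8, 4, 6, 5

(3, 8, 6) → sum 17
(8, 6, 9) → sum 23
(6, 9, -1) → sum 14
(9, -1, 5) → sum 13
(-1, 5, -7) → sum -3
(5, -7, 3) → sum 1
(-7, 3, -5) → sum -9
(3, -5, 7) → sum 5
(-5, 7, 9) → sum 11
(7, 9, 4) → sum 20
(9, 4, -5) → sum 8
(4, -5, 5) → sum 4
(-5, 5, 6) → sum 6
(5, 6, -6) → sum 5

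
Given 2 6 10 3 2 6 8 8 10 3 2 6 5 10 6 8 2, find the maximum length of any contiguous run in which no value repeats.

add 2: [2] len 1
add 6: [2, 6] len 2
add 10: [2, 6, 10] len 3
add 3: [2, 6, 10, 3] len 4
add 2 (repeat 2, move left end past it): [6, 10, 3, 2] len 4
add 6 (repeat 6, move left end past it): [10, 3, 2, 6] len 4
add 8: [10, 3, 2, 6, 8] len 5
add 8 (repeat 8, move left end past it): [8] len 1
add 10: [8, 10] len 2
add 3: [8, 10, 3] len 3
add 2: [8, 10, 3, 2] len 4
add 6: [8, 10, 3, 2, 6] len 5
add 5: [8, 10, 3, 2, 6, 5] len 6
add 10 (repeat 10, move left end past it): [3, 2, 6, 5, 10] len 5
add 6 (repeat 6, move left end past it): [5, 10, 6] len 3
add 8: [5, 10, 6, 8] len 4
add 2: [5, 10, 6, 8, 2] len 5
Longest all-distinct length: 6.

6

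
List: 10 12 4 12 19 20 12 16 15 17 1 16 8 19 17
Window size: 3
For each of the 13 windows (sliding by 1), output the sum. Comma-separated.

26, 28, 35, 51, 51, 48, 43, 48, 33, 34, 25, 43, 44

(10, 12, 4) → sum 26
(12, 4, 12) → sum 28
(4, 12, 19) → sum 35
(12, 19, 20) → sum 51
(19, 20, 12) → sum 51
(20, 12, 16) → sum 48
(12, 16, 15) → sum 43
(16, 15, 17) → sum 48
(15, 17, 1) → sum 33
(17, 1, 16) → sum 34
(1, 16, 8) → sum 25
(16, 8, 19) → sum 43
(8, 19, 17) → sum 44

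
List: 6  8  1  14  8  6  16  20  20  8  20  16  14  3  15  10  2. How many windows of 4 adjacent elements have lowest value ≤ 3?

7

6 8 1 14 → min 1  ≤ 3 ✓
8 1 14 8 → min 1  ≤ 3 ✓
1 14 8 6 → min 1  ≤ 3 ✓
14 8 6 16 → min 6
8 6 16 20 → min 6
6 16 20 20 → min 6
16 20 20 8 → min 8
20 20 8 20 → min 8
20 8 20 16 → min 8
8 20 16 14 → min 8
20 16 14 3 → min 3  ≤ 3 ✓
16 14 3 15 → min 3  ≤ 3 ✓
14 3 15 10 → min 3  ≤ 3 ✓
3 15 10 2 → min 2  ≤ 3 ✓
7 windows satisfy the condition.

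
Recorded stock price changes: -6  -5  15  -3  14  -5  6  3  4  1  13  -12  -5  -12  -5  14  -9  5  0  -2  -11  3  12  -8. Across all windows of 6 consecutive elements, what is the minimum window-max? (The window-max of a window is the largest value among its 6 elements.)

5

-6 -5 15 -3 14 -5 → max 15
-5 15 -3 14 -5 6 → max 15
15 -3 14 -5 6 3 → max 15
-3 14 -5 6 3 4 → max 14
14 -5 6 3 4 1 → max 14
-5 6 3 4 1 13 → max 13
6 3 4 1 13 -12 → max 13
3 4 1 13 -12 -5 → max 13
4 1 13 -12 -5 -12 → max 13
1 13 -12 -5 -12 -5 → max 13
13 -12 -5 -12 -5 14 → max 14
-12 -5 -12 -5 14 -9 → max 14
-5 -12 -5 14 -9 5 → max 14
-12 -5 14 -9 5 0 → max 14
-5 14 -9 5 0 -2 → max 14
14 -9 5 0 -2 -11 → max 14
-9 5 0 -2 -11 3 → max 5
5 0 -2 -11 3 12 → max 12
0 -2 -11 3 12 -8 → max 12
Minimum of these is 5.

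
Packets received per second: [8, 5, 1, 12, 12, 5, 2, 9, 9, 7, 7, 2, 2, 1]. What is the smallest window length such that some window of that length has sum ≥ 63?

add 8: running sum 8 < 63
add 5: running sum 13 < 63
add 1: running sum 14 < 63
add 12: running sum 26 < 63
add 12: running sum 38 < 63
add 5: running sum 43 < 63
add 2: running sum 45 < 63
add 9: running sum 54 < 63
add 9: shortest ending here [8, 5, 1, 12, 12, 5, 2, 9, 9] sum 63, len 9
add 7: shortest ending here [8, 5, 1, 12, 12, 5, 2, 9, 9, 7] sum 70, len 10
add 7: shortest ending here [12, 12, 5, 2, 9, 9, 7, 7] sum 63, len 8
add 2: shortest ending here [12, 12, 5, 2, 9, 9, 7, 7, 2] sum 65, len 9
add 2: shortest ending here [12, 12, 5, 2, 9, 9, 7, 7, 2, 2] sum 67, len 10
add 1: shortest ending here [12, 12, 5, 2, 9, 9, 7, 7, 2, 2, 1] sum 68, len 11
Shortest qualifying length: 8.

8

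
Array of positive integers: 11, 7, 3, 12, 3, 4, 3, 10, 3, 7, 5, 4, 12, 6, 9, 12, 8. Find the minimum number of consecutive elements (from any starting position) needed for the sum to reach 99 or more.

15

Extend right; whenever the sum reaches 99, record the length and shrink from the left:
add 11: running sum 11 < 99
add 7: running sum 18 < 99
add 3: running sum 21 < 99
add 12: running sum 33 < 99
add 3: running sum 36 < 99
add 4: running sum 40 < 99
add 3: running sum 43 < 99
add 10: running sum 53 < 99
add 3: running sum 56 < 99
add 7: running sum 63 < 99
add 5: running sum 68 < 99
add 4: running sum 72 < 99
add 12: running sum 84 < 99
add 6: running sum 90 < 99
end 14: [11, 7, 3, 12, 3, 4, 3, 10, 3, 7, 5, 4, 12, 6, 9] sum 99, len 15
end 15: [7, 3, 12, 3, 4, 3, 10, 3, 7, 5, 4, 12, 6, 9, 12] sum 100, len 15
end 16: [3, 12, 3, 4, 3, 10, 3, 7, 5, 4, 12, 6, 9, 12, 8] sum 101, len 15
Shortest qualifying length: 15.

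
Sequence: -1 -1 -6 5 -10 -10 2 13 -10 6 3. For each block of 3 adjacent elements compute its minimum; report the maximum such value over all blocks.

(-1, -1, -6) → min -6
(-1, -6, 5) → min -6
(-6, 5, -10) → min -10
(5, -10, -10) → min -10
(-10, -10, 2) → min -10
(-10, 2, 13) → min -10
(2, 13, -10) → min -10
(13, -10, 6) → min -10
(-10, 6, 3) → min -10
Maximum of these is -6.

-6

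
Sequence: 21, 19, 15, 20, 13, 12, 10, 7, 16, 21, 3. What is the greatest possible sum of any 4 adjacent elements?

(21, 19, 15, 20) → sum 75
(19, 15, 20, 13) → sum 67
(15, 20, 13, 12) → sum 60
(20, 13, 12, 10) → sum 55
(13, 12, 10, 7) → sum 42
(12, 10, 7, 16) → sum 45
(10, 7, 16, 21) → sum 54
(7, 16, 21, 3) → sum 47
Greatest of these is 75.

75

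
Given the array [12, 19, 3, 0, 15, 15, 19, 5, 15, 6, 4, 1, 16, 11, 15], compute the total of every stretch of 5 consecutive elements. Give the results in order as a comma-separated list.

49, 52, 52, 54, 69, 60, 49, 31, 42, 38, 47

[12, 19, 3, 0, 15] → sum 49
[19, 3, 0, 15, 15] → sum 52
[3, 0, 15, 15, 19] → sum 52
[0, 15, 15, 19, 5] → sum 54
[15, 15, 19, 5, 15] → sum 69
[15, 19, 5, 15, 6] → sum 60
[19, 5, 15, 6, 4] → sum 49
[5, 15, 6, 4, 1] → sum 31
[15, 6, 4, 1, 16] → sum 42
[6, 4, 1, 16, 11] → sum 38
[4, 1, 16, 11, 15] → sum 47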